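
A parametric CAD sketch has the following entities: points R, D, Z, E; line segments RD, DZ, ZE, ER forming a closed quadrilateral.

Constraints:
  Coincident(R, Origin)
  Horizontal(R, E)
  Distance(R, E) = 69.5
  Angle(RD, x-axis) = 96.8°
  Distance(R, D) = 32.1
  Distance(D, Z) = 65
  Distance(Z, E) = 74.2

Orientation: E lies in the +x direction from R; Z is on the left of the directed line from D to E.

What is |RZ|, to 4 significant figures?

85.78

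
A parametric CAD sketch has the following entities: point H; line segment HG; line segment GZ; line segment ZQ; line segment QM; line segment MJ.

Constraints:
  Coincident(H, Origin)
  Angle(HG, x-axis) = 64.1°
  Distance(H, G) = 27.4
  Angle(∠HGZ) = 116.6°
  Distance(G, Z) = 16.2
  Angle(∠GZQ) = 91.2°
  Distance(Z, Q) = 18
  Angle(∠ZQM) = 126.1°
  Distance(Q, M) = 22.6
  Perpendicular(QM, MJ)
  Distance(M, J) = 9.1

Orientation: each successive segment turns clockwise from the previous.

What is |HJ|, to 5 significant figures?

5.3536

H is at the origin; HG runs at 64.1° with length 27.4, so G = (11.968, 24.648). ∠HGZ = 116.6° gives GZ at 0.70000° from the x-axis; with |GZ| = 16.2, Z = (28.167, 24.846). ∠GZQ = 91.2° gives ZQ at -88.100° from the x-axis; with |ZQ| = 18.0, Q = (28.764, 6.8557). ∠ZQM = 126.1° gives QM at -142.00° from the x-axis; with |QM| = 22.6, M = (10.955, -7.0583). The perpendicularity gives MJ at right angles to QM, so MJ runs at 128.00°; with |MJ| = 9.1, J = (5.3524, 0.11264). Then |HJ| = |J − H| = 5.3536.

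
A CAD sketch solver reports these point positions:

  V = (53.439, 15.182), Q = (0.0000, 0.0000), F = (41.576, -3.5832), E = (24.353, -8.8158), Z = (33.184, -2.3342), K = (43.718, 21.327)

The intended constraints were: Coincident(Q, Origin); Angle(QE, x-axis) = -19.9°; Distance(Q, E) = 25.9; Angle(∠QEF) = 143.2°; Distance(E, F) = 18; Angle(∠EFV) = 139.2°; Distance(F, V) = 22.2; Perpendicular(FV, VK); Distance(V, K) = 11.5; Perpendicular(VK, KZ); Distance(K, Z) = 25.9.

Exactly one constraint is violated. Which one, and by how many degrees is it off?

Perpendicular(VK, KZ) — off by 8.30°.

Q = (0.00, 0.00) ✓; QE at -19.90° ✓; |QE| = 25.90 ✓; ∠QEF = 143.2° ✓; |EF| = 18.00 ✓; ∠EFV = 139.2° ✓; |FV| = 22.20 ✓; ∠(FV, VK) = 90.00° ✓; |VK| = 11.50 ✓; ∠(VK, KZ) = 98.30° ✗; |KZ| = 25.90 ✓.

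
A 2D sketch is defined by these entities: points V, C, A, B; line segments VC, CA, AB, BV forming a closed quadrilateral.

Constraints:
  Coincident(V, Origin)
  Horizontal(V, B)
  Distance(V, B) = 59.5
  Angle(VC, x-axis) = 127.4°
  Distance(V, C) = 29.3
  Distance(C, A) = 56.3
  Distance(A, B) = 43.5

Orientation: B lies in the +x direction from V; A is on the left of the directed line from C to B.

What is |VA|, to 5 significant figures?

52.240

Checks: VC at 127.4° ✓; |CA| = 56.30 ✓; |AB| = 43.50 ✓.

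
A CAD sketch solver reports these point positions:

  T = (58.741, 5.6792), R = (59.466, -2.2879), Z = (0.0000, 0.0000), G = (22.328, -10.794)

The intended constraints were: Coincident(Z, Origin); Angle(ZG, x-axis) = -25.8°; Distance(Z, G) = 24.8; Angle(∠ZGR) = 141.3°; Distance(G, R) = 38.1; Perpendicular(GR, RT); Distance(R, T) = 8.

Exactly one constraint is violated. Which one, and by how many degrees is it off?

Perpendicular(GR, RT) — off by 7.70°.

Z = (0.00, 0.00) ✓; ZG at -25.80° ✓; |ZG| = 24.80 ✓; ∠ZGR = 141.3° ✓; |GR| = 38.10 ✓; ∠(GR, RT) = 82.30° ✗; |RT| = 8.000 ✓.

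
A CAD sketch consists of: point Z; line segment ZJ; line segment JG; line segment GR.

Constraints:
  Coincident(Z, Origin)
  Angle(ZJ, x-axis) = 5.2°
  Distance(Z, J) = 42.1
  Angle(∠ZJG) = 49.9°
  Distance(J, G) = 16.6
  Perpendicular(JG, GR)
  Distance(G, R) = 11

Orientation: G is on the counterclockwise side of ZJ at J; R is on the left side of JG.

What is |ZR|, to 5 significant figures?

23.668

Z is at the origin; ZJ runs at 5.2° with length 42.1, so J = 42.1·(cos 5.2°, sin 5.2°) = (41.927, 3.8156). ∠ZJG = 49.9°, so JG runs at 5.2° + (180° − 49.9°) = 135.30° from the x-axis; with |JG| = 16.6, G = J + 16.6·(cos 135.30°, sin 135.30°) = (30.127, 15.492). The perpendicularity gives GR at right angles to JG; with |GR| = 11.0 on the left of JG, R = G + 11.0·(-0.70339, -0.71080) = (22.390, 7.6732). Then |ZR| = |R − Z| = 23.668.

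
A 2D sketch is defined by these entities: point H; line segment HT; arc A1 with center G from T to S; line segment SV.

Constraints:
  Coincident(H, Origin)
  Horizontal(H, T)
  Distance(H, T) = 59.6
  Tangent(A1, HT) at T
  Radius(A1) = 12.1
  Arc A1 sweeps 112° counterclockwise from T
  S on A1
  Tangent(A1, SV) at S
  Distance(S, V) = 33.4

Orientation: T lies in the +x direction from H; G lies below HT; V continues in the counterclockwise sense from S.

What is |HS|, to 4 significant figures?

51.16

H is at the origin; HT is horizontal with |HT| = 59.6 and T on the +x side, so T = (59.60, 0.000). Since A1 is tangent to HT there, GT ⟂ HT, so G = T + (0, -12.1) = (59.60, -12.10). On A1, T sits at bearing 90° from G; a 112° counterclockwise sweep puts S at bearing 202°, so S = G + 12.1·(cos 202°, sin 202°) = (48.38, -16.63). Then |HS| = |S − H| = 51.16.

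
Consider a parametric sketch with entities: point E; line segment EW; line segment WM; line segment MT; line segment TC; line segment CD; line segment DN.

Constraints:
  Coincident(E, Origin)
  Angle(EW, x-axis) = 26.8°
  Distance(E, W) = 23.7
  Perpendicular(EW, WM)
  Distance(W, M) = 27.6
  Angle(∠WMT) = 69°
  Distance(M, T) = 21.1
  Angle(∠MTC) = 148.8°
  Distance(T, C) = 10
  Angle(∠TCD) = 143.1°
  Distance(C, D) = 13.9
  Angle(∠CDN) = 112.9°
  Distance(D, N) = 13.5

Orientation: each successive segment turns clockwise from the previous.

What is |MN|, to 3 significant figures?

37.4

E is at the origin; EW runs at 26.8° with length 23.7, so W = (21.2, 10.7). The perpendicularity gives WM at right angles to EW, so WM runs at -63.2°; with |WM| = 27.6, M = (33.6, -13.9). ∠WMT = 69.0° gives MT at -174° from the x-axis; with |MT| = 21.1, T = (12.6, -16.1). ∠MTC = 148.8° gives TC at 155° from the x-axis; with |TC| = 10.0, C = (3.57, -11.8). ∠TCD = 143.1° gives CD at 118° from the x-axis; with |CD| = 13.9, D = (-2.89, 0.514). ∠CDN = 112.9° gives DN at 50.6° from the x-axis; with |DN| = 13.5, N = (5.68, 10.9). Then |MN| = |N − M| = 37.4.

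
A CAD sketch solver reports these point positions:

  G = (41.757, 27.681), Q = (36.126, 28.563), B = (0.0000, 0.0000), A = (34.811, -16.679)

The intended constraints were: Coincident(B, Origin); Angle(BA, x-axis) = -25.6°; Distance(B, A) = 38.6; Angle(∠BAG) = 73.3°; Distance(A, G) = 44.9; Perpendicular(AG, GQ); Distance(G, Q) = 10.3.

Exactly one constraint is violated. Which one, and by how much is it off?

Distance(G, Q) = 10.3 — off by 4.60.

B = (0.00, 0.00) ✓; BA at -25.60° ✓; |BA| = 38.60 ✓; ∠BAG = 73.30° ✓; |AG| = 44.90 ✓; ∠(AG, GQ) = 90.00° ✓; |GQ| = 5.700 ✗.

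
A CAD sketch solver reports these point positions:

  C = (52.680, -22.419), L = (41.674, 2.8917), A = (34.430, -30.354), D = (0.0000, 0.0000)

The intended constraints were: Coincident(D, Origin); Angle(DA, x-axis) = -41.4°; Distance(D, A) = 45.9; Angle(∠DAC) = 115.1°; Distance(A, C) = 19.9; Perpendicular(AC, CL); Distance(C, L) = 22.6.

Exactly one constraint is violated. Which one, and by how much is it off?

Distance(C, L) = 22.6 — off by 5.00.

D = (0.00, 0.00) ✓; DA at -41.40° ✓; |DA| = 45.90 ✓; ∠DAC = 115.1° ✓; |AC| = 19.90 ✓; ∠(AC, CL) = 90.00° ✓; |CL| = 27.60 ✗.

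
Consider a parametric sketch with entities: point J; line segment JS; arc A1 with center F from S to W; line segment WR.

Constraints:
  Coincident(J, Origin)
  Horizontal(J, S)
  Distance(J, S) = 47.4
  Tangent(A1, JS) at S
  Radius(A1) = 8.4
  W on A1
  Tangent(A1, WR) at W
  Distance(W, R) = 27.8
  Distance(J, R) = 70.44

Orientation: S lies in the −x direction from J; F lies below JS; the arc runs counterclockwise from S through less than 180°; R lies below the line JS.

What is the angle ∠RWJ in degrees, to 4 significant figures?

109.9°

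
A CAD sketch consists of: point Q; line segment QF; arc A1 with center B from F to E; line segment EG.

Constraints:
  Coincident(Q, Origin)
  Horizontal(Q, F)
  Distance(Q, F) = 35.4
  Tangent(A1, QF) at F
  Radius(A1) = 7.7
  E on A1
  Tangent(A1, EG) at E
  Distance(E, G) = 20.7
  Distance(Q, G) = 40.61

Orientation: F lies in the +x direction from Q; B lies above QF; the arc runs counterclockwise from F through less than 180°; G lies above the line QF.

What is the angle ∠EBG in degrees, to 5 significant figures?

69.596°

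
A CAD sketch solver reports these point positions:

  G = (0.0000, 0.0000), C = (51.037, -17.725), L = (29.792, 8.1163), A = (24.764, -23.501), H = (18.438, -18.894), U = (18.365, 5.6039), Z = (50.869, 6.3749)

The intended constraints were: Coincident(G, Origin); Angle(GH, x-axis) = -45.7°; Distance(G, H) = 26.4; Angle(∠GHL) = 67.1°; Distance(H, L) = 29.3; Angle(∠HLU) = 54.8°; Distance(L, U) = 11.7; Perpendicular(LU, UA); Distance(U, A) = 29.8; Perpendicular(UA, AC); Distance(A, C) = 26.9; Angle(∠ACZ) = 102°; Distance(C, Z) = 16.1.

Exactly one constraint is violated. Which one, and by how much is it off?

Distance(C, Z) = 16.1 — off by 8.00.

G = (0.00, 0.00) ✓; GH at -45.70° ✓; |GH| = 26.40 ✓; ∠GHL = 67.10° ✓; |HL| = 29.30 ✓; ∠HLU = 54.80° ✓; |LU| = 11.70 ✓; ∠(LU, UA) = 90.00° ✓; |UA| = 29.80 ✓; ∠(UA, AC) = 90.00° ✓; |AC| = 26.90 ✓; ∠ACZ = 102.0° ✓; |CZ| = 24.10 ✗.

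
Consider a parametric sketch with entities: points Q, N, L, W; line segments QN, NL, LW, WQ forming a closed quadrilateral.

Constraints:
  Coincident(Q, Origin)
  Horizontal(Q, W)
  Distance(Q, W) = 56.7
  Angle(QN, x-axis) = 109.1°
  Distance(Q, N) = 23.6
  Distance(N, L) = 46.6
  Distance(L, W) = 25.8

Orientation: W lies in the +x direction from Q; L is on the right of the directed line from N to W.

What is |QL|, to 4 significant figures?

31.32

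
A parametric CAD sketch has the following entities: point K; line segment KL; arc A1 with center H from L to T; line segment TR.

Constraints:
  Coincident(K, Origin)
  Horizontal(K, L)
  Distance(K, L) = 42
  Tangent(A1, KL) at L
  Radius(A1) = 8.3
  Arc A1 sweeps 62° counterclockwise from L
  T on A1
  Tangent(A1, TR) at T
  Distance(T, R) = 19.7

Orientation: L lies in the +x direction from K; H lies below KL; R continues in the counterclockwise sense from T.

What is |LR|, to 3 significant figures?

27.4

K is at the origin; K and L share the same y with |KL| = 42.0 and L on the +x side, so L = (42.0, 0.00). Tangency of A1 to KL means the radius HL is perpendicular to KL, so H = L + (0, -8.3) = (42.0, -8.30). On A1, L sits at bearing 90° from H; a 62° counterclockwise sweep puts T at bearing 152°, so T = H + 8.3·(cos 152°, sin 152°) = (34.7, -4.40). Tangency of A1 to TR means the radius HT is perpendicular to TR, so TR runs along (−sin 152°, cos 152°); with |TR| = 19.7, R = (25.4, -21.8). Then |LR| = |R − L| = 27.4.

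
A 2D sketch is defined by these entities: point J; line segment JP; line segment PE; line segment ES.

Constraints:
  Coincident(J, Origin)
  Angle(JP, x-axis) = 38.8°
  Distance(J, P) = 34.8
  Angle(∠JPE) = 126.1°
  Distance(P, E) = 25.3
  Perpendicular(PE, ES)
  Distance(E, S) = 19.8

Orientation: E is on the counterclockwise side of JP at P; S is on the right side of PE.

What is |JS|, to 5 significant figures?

66.288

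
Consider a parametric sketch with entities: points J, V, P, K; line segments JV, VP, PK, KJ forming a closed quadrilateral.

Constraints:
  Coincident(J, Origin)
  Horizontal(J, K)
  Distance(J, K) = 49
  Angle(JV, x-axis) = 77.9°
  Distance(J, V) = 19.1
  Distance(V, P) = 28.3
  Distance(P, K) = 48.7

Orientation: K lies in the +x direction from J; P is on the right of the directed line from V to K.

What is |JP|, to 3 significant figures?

9.57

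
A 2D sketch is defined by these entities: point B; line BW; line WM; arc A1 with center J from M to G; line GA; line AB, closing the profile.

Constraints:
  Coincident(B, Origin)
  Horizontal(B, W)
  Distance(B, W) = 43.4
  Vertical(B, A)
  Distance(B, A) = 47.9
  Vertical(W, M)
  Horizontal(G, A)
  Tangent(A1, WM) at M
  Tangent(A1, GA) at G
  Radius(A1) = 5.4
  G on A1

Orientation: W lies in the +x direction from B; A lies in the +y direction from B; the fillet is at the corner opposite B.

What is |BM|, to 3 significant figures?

60.7

B is at the origin; B and W share the same y with |BW| = 43.4 and W on the +x side, so W = (43.4, 0.00). BA is vertical with |BA| = 47.9 and A on the +y side, so A = (0.00, 47.9). The virtual corner opposite B is at (43.4, 47.9). Tangency of A1 to WM means the radius JM is perpendicular to WM and tangency of A1 to GA means the radius JG is perpendicular to GA, with radius 5.4, so the center J sits 5.4 in from both sides at J = (38.0, 42.5). That places the tangent points at M = (43.4, 42.5) on WM and G = (38.0, 47.9) on GA. Then |BM| = |M − B| = 60.7.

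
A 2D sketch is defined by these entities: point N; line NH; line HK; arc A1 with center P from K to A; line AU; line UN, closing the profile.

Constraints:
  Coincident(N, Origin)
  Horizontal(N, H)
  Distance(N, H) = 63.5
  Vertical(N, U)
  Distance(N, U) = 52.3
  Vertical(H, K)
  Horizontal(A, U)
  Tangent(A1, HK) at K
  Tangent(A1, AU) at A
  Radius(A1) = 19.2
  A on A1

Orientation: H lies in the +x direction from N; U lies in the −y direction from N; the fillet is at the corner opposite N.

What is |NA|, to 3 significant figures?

68.5

N is at the origin; N and H share the same y with |NH| = 63.5 and H on the +x side, so H = (63.5, 0.00). NU is vertical with |NU| = 52.3 and U on the −y side, so U = (0.00, -52.3). The virtual corner opposite N is at (63.5, -52.3). Since A1 is tangent to HK there, PK ⟂ HK and tangency of A1 to AU means the radius PA is perpendicular to AU, with radius 19.2, so the center P sits 19.2 in from both sides at P = (44.3, -33.1). That places the tangent points at K = (63.5, -33.1) on HK and A = (44.3, -52.3) on AU. Then |NA| = |A − N| = 68.5.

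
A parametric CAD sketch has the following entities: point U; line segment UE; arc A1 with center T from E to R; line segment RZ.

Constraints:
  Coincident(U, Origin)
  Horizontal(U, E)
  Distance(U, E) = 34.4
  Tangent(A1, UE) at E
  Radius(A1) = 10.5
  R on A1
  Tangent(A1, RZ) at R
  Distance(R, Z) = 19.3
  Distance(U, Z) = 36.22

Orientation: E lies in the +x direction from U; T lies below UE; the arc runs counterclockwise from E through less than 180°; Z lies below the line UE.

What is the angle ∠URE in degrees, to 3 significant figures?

116°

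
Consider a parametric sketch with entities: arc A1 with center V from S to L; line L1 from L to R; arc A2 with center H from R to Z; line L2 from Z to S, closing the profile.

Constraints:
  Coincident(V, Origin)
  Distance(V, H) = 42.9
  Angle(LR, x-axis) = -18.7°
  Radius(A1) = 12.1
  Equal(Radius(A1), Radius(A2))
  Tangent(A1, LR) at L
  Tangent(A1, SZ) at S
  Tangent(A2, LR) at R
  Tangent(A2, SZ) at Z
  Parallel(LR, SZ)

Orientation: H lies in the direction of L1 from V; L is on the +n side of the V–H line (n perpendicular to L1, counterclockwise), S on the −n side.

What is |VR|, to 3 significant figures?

44.6

The slot axis is L1's direction at -18.7°, so u = (cos -18.7°, sin -18.7°) = (0.947, -0.321) and n = (−sin -18.7°, cos -18.7°) = (0.321, 0.947). V is at the origin and H lies 42.9 along u from V, so H = 42.9·u = (40.6, -13.8). Tangency of A1 to both parallel lines with radius 12.1 puts L and S at V ± 12.1·n: L = (3.88, 11.5), S = (-3.88, -11.5). Equal radii place R and Z the same way about H: R = H + 12.1·n = (44.5, -2.29), Z = H − 12.1·n = (36.8, -25.2). Then |VR| = |R − V| = 44.6.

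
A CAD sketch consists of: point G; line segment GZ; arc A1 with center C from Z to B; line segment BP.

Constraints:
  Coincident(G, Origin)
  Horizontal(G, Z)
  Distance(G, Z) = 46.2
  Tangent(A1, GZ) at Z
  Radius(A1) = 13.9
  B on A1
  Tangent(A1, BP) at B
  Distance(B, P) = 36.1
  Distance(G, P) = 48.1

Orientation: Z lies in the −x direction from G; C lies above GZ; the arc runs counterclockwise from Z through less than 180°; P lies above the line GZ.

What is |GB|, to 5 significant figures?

34.369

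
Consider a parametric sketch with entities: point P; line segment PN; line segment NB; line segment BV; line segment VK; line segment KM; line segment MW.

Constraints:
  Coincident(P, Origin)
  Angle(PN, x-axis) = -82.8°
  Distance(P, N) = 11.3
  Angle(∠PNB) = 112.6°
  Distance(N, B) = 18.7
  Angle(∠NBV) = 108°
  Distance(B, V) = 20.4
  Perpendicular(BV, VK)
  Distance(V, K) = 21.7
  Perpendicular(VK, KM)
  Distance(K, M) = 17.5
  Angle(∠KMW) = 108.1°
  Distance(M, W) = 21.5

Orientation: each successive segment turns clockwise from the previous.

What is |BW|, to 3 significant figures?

3.99

P is at the origin; PN runs at -82.8° with length 11.3, so N = (1.42, -11.2). ∠PNB = 112.6° gives NB at -150° from the x-axis; with |NB| = 18.7, B = (-14.8, -20.5). ∠NBV = 108.0° gives BV at 138° from the x-axis; with |BV| = 20.4, V = (-29.9, -6.80). BV ⟂ VK, so VK runs at 47.8°; with |VK| = 21.7, K = (-15.3, 9.27). VK ⟂ KM, so KM runs at -42.2°; with |KM| = 17.5, M = (-2.38, -2.48). ∠KMW = 108.1° gives MW at -114° from the x-axis; with |MW| = 21.5, W = (-11.2, -22.1). Then |BW| = |W − B| = 3.99.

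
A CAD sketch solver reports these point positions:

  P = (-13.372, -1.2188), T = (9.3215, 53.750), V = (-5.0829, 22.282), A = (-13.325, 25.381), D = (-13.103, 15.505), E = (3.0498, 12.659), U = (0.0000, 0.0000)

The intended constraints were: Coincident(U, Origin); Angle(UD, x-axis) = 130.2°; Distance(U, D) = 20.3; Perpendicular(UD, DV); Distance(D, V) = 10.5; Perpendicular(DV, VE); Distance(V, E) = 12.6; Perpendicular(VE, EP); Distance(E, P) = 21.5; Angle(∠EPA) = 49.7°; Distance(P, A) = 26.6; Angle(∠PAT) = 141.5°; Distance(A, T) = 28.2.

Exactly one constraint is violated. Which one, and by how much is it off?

Distance(A, T) = 28.2 — off by 8.10.

U = (0.00, 0.00) ✓; UD at 130.2° ✓; |UD| = 20.30 ✓; ∠(UD, DV) = 90.00° ✓; |DV| = 10.50 ✓; ∠(DV, VE) = 90.00° ✓; |VE| = 12.60 ✓; ∠(VE, EP) = 90.00° ✓; |EP| = 21.50 ✓; ∠EPA = 49.70° ✓; |PA| = 26.60 ✓; ∠PAT = 141.5° ✓; |AT| = 36.30 ✗.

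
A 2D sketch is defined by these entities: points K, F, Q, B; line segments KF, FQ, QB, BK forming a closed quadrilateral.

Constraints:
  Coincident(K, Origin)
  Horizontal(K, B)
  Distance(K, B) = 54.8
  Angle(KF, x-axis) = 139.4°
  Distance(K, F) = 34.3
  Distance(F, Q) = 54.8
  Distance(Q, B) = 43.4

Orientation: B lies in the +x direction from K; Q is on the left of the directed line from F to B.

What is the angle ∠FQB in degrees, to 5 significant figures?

116.83°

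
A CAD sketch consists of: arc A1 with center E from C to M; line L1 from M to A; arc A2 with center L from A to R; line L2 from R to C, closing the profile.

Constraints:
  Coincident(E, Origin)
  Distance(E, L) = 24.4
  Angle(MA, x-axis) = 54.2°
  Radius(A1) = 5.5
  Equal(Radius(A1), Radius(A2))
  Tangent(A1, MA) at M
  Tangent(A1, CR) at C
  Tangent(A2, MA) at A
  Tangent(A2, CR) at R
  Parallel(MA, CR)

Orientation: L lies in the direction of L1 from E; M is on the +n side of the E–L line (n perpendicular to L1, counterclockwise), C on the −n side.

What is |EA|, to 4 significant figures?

25.01

The slot axis is L1's direction at 54.2°, so u = (cos 54.2°, sin 54.2°) = (0.5850, 0.8111) and n = (−sin 54.2°, cos 54.2°) = (-0.8111, 0.5850). E is at the origin and L lies 24.4 along u from E, so L = 24.4·u = (14.27, 19.79). Tangency of A1 to both parallel lines with radius 5.5 puts M and C at E ± 5.5·n: M = (-4.461, 3.217), C = (4.461, -3.217). Equal radii place A and R the same way about L: A = L + 5.5·n = (9.812, 23.01), R = L − 5.5·n = (18.73, 16.57). Then |EA| = |A − E| = 25.01.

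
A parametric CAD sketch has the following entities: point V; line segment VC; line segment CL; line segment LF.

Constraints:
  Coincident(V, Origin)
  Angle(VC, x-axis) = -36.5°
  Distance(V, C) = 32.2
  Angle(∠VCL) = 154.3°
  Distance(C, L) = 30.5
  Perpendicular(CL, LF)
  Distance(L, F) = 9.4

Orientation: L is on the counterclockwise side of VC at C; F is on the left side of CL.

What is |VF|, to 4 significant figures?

59.69

V is at the origin; VC runs at -36.5° with length 32.2, so C = 32.2·(cos -36.5°, sin -36.5°) = (25.88, -19.15). ∠VCL = 154.3°, so CL runs at -36.5° + (180° − 154.3°) = -10.80° from the x-axis; with |CL| = 30.5, L = C + 30.5·(cos -10.80°, sin -10.80°) = (55.84, -24.87). CL is perpendicular to LF; with |LF| = 9.4 on the left of CL, F = L + 9.4·(0.1874, 0.9823) = (57.61, -15.63). Then |VF| = |F − V| = 59.69.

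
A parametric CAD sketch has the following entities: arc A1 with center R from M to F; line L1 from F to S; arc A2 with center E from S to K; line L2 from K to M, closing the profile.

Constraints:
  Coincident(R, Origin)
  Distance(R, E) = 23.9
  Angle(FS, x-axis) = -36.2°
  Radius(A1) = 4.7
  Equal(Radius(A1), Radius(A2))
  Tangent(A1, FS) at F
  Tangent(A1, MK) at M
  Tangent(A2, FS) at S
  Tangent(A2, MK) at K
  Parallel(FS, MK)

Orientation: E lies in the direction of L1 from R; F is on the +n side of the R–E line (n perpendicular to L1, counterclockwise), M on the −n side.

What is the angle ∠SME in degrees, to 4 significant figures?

10.34°

The slot axis is L1's direction at -36.2°, so u = (cos -36.2°, sin -36.2°) = (0.8070, -0.5906) and n = (−sin -36.2°, cos -36.2°) = (0.5906, 0.8070). R is at the origin and E lies 23.9 along u from R, so E = 23.9·u = (19.29, -14.12). Tangency of A1 to both parallel lines with radius 4.7 puts F and M at R ± 4.7·n: F = (2.776, 3.793), M = (-2.776, -3.793). Equal radii place S and K the same way about E: S = E + 4.7·n = (22.06, -10.32), K = E − 4.7·n = (16.51, -17.91). Then cos ∠SME = MS·ME / (|MS||ME|), giving 10.34°.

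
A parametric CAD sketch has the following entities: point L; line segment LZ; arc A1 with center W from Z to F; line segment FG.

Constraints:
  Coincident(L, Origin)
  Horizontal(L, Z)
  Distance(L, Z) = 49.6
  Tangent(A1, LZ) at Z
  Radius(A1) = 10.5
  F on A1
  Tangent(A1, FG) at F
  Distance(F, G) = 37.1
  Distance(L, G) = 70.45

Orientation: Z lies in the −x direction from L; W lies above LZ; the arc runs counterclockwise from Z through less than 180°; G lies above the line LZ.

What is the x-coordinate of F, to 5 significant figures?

-39.572

Checks: |WF| = 10.50 ✓; ∠(WF, FG) = 90.00° ✓; |FG| = 37.10 ✓; |LG| = 70.45 ✓.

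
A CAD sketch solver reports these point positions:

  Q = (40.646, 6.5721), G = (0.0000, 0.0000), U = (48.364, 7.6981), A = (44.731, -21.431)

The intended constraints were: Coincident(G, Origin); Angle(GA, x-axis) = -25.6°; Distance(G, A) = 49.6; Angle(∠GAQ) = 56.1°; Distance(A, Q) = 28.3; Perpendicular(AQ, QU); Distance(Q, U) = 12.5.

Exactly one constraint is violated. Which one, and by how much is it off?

Distance(Q, U) = 12.5 — off by 4.70.

G = (0.00, 0.00) ✓; GA at -25.60° ✓; |GA| = 49.60 ✓; ∠GAQ = 56.10° ✓; |AQ| = 28.30 ✓; ∠(AQ, QU) = 90.00° ✓; |QU| = 7.800 ✗.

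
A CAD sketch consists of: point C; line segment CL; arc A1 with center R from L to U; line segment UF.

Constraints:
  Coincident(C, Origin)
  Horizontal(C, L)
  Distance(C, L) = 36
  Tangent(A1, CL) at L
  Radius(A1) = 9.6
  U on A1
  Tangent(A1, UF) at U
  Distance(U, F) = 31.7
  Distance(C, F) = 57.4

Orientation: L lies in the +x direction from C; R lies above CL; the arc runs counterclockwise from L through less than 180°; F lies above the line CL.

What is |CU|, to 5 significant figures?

46.852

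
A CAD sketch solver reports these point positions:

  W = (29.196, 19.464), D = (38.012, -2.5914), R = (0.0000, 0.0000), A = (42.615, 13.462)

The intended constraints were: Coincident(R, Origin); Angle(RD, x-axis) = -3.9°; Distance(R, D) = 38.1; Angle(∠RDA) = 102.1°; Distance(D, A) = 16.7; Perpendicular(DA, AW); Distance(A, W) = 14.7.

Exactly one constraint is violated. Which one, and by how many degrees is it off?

Perpendicular(DA, AW) — off by 8.10°.

R = (0.00, 0.00) ✓; RD at -3.900° ✓; |RD| = 38.10 ✓; ∠RDA = 102.1° ✓; |DA| = 16.70 ✓; ∠(DA, AW) = 81.90° ✗; |AW| = 14.70 ✓.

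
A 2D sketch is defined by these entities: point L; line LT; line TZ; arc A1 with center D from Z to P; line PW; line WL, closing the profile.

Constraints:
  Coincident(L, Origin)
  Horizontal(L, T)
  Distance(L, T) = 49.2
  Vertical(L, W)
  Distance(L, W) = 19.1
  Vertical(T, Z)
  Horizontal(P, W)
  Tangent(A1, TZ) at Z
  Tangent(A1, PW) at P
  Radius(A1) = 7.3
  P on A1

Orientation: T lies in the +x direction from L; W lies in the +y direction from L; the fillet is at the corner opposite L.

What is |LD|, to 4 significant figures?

43.53

L and W share the same x with |LW| = 19.1 and W on the +y side, so W = (0.000, 19.10). The virtual corner opposite L is at (49.20, 19.10). Tangency of A1 to TZ means the radius DZ is perpendicular to TZ and since A1 is tangent to PW there, DP ⟂ PW, with radius 7.3, so the center D sits 7.3 in from both sides at D = (41.90, 11.80). Then |LD| = |D − L| = 43.53.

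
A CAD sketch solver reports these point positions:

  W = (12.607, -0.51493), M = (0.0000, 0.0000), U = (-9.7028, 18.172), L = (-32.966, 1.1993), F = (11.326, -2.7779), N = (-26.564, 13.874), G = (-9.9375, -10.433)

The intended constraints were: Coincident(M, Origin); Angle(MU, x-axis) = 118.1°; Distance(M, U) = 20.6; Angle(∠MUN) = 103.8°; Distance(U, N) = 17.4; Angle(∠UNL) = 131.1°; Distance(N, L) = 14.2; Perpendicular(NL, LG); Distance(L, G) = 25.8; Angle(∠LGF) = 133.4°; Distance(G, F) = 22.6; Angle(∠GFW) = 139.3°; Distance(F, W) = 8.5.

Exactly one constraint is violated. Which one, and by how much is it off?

Distance(F, W) = 8.5 — off by 5.90.

M = (0.00, 0.00) ✓; MU at 118.1° ✓; |MU| = 20.60 ✓; ∠MUN = 103.8° ✓; |UN| = 17.40 ✓; ∠UNL = 131.1° ✓; |NL| = 14.20 ✓; ∠(NL, LG) = 90.00° ✓; |LG| = 25.80 ✓; ∠LGF = 133.4° ✓; |GF| = 22.60 ✓; ∠GFW = 139.3° ✓; |FW| = 2.600 ✗.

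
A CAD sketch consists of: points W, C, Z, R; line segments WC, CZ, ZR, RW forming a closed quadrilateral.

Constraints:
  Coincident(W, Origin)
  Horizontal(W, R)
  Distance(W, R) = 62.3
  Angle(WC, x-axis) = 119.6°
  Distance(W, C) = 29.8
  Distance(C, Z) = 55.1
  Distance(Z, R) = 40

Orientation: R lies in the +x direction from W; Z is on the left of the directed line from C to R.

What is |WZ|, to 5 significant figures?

51.872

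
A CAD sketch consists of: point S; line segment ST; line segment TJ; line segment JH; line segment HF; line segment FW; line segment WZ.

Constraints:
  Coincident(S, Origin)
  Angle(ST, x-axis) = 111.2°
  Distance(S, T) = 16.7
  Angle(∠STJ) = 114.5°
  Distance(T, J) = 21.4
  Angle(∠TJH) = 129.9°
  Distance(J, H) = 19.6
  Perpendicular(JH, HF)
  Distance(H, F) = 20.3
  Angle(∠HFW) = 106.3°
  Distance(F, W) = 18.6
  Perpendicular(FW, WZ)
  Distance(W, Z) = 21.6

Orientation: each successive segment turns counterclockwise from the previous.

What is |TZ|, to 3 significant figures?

15.0

S is at the origin; ST runs at 111.2° with length 16.7, so T = (-6.04, 15.6). ∠STJ = 114.5° gives TJ at 177° from the x-axis; with |TJ| = 21.4, J = (-27.4, 16.8). ∠TJH = 129.9° gives JH at -133° from the x-axis; with |JH| = 19.6, H = (-40.8, 2.51). JH is perpendicular to HF, so HF runs at -43.2°; with |HF| = 20.3, F = (-26.0, -11.4). ∠HFW = 106.3° gives FW at 30.5° from the x-axis; with |FW| = 18.6, W = (-10.0, -1.94). FW ⟂ WZ, so WZ runs at 120°; with |WZ| = 21.6, Z = (-21.0, 16.7). Then |TZ| = |Z − T| = 15.0.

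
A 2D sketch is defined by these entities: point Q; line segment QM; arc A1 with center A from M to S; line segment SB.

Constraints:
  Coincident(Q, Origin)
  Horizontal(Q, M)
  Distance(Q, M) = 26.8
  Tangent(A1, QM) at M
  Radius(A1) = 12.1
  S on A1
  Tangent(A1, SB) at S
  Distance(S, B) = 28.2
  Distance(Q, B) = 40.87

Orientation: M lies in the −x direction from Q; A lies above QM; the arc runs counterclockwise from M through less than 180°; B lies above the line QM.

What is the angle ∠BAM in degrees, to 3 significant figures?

151°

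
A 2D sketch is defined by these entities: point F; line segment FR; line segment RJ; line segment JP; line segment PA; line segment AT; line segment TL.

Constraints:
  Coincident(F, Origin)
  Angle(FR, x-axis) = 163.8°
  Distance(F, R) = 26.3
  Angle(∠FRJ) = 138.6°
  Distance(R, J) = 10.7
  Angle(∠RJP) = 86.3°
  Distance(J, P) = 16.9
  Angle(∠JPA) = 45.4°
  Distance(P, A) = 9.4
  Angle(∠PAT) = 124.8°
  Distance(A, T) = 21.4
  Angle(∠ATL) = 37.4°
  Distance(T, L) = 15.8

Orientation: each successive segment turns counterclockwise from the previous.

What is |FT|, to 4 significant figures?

39.91

∠JPA = 45.4° gives PA at 73.50° from the x-axis; with |PA| = 9.4, A = (-24.10, -3.001). ∠PAT = 124.8° gives AT at 128.7° from the x-axis; with |AT| = 21.4, T = (-37.48, 13.70). Then |FT| = |T − F| = 39.91.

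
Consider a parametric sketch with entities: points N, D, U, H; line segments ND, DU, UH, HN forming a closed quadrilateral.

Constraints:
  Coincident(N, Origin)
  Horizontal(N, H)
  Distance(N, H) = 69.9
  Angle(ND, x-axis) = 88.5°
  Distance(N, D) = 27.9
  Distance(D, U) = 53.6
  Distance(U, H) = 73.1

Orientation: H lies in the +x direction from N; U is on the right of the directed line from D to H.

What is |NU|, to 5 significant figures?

25.746

N is at the origin; N and H share the same y with |NH| = 69.9 and H in +x, so H = (69.9, 0). ND runs at 88.5° with |ND| = 27.9, so D = (0.73034, 27.890). U is determined by |DU| = 53.6 and |UH| = 73.1 together: it lies at the intersection of circle(D, 53.6) and circle(H, 73.1). With |DH| = 74.581, the foot of the radical line on DH is 20.727 from D and the perpendicular offset is √(53.6² − 20.727²) = 49.430. Taking the right-of-DH solution: U = (1.4684, -25.704).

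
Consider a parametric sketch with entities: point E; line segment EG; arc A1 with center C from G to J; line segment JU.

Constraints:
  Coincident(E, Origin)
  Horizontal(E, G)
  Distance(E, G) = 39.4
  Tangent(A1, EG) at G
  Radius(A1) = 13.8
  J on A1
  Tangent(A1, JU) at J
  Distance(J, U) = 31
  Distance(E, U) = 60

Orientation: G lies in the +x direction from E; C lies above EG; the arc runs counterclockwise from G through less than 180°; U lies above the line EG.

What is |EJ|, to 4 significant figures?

55.40

E is at the origin; EG is horizontal with |EG| = 39.4 and G on the +x side, so G = (39.40, 0.000). Since A1 is tangent to EG there, CG ⟂ EG, so C = G + (0, 13.8) = (39.40, 13.80). Since CJ ⟂ JU (tangency), |CU| = √(13.8² + 31.0²) = 33.93 regardless of where J sits on A1. So U lies on both circle(E, 60.0) and circle(C, 33.93); the above-EG intersection is U = (36.51, 47.61). J is the foot of the tangent from U: J = (51.48, 20.46).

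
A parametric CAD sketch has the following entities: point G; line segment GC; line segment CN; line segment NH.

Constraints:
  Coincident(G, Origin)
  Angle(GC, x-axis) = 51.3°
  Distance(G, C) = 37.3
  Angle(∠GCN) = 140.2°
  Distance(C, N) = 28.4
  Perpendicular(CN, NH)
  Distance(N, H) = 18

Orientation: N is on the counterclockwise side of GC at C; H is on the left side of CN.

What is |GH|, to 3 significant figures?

57.4

∠GCN = 140.2°, so CN runs at 51.3° + (180° − 140.2°) = 91.1° from the x-axis; with |CN| = 28.4, N = C + 28.4·(cos 91.1°, sin 91.1°) = (22.8, 57.5). CN is perpendicular to NH; with |NH| = 18.0 on the left of CN, H = N + 18.0·(-1.00, -0.0192) = (4.78, 57.2). Then |GH| = |H − G| = 57.4.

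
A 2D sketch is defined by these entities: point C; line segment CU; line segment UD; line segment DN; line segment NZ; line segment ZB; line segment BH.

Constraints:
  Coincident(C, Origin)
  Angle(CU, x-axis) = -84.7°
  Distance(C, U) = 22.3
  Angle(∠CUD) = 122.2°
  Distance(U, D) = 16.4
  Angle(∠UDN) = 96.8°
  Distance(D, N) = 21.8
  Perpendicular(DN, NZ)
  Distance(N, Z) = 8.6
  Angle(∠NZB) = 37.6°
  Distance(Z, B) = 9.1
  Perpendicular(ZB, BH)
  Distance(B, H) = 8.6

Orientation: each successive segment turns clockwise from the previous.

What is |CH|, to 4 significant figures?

35.03

C is at the origin; CU runs at -84.7° with length 22.3, so U = (2.060, -22.20). ∠CUD = 122.2° gives UD at -142.5° from the x-axis; with |UD| = 16.4, D = (-10.95, -32.19). ∠UDN = 96.8° gives DN at 134.3° from the x-axis; with |DN| = 21.8, N = (-26.18, -16.59). DN is perpendicular to NZ, so NZ runs at 44.30°; with |NZ| = 8.6, Z = (-20.02, -10.58). ∠NZB = 37.6° gives ZB at -98.10° from the x-axis; with |ZB| = 9.1, B = (-21.30, -19.59). ZB ⟂ BH, so BH runs at 171.9°; with |BH| = 8.6, H = (-29.82, -18.38). Then |CH| = |H − C| = 35.03.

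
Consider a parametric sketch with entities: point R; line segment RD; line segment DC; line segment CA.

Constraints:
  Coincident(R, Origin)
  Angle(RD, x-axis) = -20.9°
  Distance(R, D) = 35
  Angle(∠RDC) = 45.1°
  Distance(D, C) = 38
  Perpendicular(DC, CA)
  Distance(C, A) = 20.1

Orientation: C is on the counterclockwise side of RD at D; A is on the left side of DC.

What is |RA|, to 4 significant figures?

14.10

R is at the origin; RD runs at -20.9° with length 35.0, so D = 35.0·(cos -20.9°, sin -20.9°) = (32.70, -12.49). ∠RDC = 45.1°, so DC runs at -20.9° + (180° − 45.1°) = 114.0° from the x-axis; with |DC| = 38.0, C = D + 38.0·(cos 114.0°, sin 114.0°) = (17.24, 22.23). DC ⟂ CA; with |CA| = 20.1 on the left of DC, A = C + 20.1·(-0.9135, -0.4067) = (-1.121, 14.05). Then |RA| = |A − R| = 14.10.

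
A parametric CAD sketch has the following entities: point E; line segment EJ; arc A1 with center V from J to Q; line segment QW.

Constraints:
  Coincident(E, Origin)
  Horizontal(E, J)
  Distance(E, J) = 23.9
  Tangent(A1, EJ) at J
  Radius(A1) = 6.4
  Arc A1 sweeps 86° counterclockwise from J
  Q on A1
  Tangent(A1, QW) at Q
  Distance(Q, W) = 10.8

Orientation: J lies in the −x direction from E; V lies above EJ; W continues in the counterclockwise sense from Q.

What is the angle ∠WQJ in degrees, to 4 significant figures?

137.0°

On A1, J sits at bearing -90° from V; an 86° counterclockwise sweep puts Q at bearing -4°, so Q = V + 6.4·(cos -4°, sin -4°) = (-17.52, 5.954). Since A1 is tangent to QW there, VQ ⟂ QW, so QW runs along (−sin -4°, cos -4°); with |QW| = 10.8, W = (-16.76, 16.73). Then cos ∠WQJ = QW·QJ / (|QW||QJ|), giving 137.0°.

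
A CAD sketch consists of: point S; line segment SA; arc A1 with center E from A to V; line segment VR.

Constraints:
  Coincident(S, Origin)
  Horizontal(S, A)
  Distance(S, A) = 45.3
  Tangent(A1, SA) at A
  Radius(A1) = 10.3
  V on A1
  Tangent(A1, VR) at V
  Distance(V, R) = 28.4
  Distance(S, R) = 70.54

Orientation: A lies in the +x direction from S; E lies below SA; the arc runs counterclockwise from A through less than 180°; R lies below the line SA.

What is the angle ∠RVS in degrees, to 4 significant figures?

165.0°

Checks: |EA| = 10.30 ✓; |EV| = 10.30 ✓; ∠(EV, VR) = 90.00° ✓; |VR| = 28.40 ✓; |SR| = 70.54 ✓.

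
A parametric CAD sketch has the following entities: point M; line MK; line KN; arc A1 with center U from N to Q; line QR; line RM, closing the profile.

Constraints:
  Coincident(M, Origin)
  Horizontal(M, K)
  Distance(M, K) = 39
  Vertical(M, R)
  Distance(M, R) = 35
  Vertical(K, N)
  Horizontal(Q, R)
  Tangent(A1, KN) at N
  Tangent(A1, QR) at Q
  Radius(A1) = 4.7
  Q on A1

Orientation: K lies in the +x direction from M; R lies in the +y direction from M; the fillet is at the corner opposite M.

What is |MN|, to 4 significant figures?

49.39

M is at the origin; MK is horizontal with |MK| = 39.0 and K on the +x side, so K = (39.00, 0.000). M and R share the same x with |MR| = 35.0 and R on the +y side, so R = (0.000, 35.00). The virtual corner opposite M is at (39.00, 35.00). A1 meets KN tangentially, so UN is at right angles to KN and since A1 is tangent to QR there, UQ ⟂ QR, with radius 4.7, so the center U sits 4.7 in from both sides at U = (34.30, 30.30). That places the tangent points at N = (39.00, 30.30) on KN and Q = (34.30, 35.00) on QR. Then |MN| = |N − M| = 49.39.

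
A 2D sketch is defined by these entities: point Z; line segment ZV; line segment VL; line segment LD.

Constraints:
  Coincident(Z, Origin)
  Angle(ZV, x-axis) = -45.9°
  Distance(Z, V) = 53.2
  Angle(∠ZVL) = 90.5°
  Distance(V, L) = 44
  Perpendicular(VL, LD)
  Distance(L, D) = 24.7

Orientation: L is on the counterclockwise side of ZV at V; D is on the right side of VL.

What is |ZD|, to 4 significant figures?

89.69

Z is at the origin; ZV runs at -45.9° with length 53.2, so V = 53.2·(cos -45.9°, sin -45.9°) = (37.02, -38.20). ∠ZVL = 90.5°, so VL runs at -45.9° + (180° − 90.5°) = 43.60° from the x-axis; with |VL| = 44.0, L = V + 44.0·(cos 43.60°, sin 43.60°) = (68.89, -7.861). VL is perpendicular to LD; with |LD| = 24.7 on the right of VL, D = L + 24.7·(0.6896, -0.7242) = (85.92, -25.75). Then |ZD| = |D − Z| = 89.69.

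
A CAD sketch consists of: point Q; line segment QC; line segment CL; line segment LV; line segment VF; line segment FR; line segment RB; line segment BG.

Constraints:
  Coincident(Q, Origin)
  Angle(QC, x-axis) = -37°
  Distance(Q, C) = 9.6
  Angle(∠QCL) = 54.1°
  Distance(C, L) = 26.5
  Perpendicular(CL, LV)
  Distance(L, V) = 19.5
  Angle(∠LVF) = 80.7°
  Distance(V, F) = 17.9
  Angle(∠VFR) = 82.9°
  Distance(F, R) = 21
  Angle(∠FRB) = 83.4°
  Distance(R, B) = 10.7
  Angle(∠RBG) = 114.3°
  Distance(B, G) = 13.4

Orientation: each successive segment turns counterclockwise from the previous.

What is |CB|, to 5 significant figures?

24.622

∠VFR = 82.9° gives FR at 15.300° from the x-axis; with |FR| = 21.0, R = (11.488, 8.9164). ∠FRB = 83.4° gives RB at 111.90° from the x-axis; with |RB| = 10.7, B = (7.4970, 18.844). Then |CB| = |B − C| = 24.622.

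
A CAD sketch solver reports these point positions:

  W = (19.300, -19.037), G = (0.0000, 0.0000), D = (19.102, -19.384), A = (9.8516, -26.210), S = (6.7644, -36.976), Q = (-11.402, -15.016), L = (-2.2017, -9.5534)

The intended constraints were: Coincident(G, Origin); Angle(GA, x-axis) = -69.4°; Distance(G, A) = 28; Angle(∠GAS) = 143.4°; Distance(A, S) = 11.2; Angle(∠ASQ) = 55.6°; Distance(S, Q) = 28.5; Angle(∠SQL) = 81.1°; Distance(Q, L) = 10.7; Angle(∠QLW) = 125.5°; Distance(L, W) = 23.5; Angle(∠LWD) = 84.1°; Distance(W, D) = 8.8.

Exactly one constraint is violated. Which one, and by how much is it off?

Distance(W, D) = 8.8 — off by 8.40.

G = (0.00, 0.00) ✓; GA at -69.40° ✓; |GA| = 28.00 ✓; ∠GAS = 143.4° ✓; |AS| = 11.20 ✓; ∠ASQ = 55.60° ✓; |SQ| = 28.50 ✓; ∠SQL = 81.10° ✓; |QL| = 10.70 ✓; ∠QLW = 125.5° ✓; |LW| = 23.50 ✓; ∠LWD = 84.09° ✓; |WD| = 0.3995 ✗.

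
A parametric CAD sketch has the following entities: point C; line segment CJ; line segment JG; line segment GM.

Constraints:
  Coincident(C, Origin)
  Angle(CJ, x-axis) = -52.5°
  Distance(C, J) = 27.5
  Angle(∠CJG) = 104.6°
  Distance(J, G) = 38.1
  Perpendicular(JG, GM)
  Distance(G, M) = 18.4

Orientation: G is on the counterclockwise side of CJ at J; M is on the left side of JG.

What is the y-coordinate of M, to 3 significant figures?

9.96

C is at the origin; CJ runs at -52.5° with length 27.5, so J = 27.5·(cos -52.5°, sin -52.5°) = (16.7, -21.8). ∠CJG = 104.6°, so JG runs at -52.5° + (180° − 104.6°) = 22.9° from the x-axis; with |JG| = 38.1, G = J + 38.1·(cos 22.9°, sin 22.9°) = (51.8, -6.99). JG is perpendicular to GM; with |GM| = 18.4 on the left of JG, M = G + 18.4·(-0.389, 0.921) = (44.7, 9.96). So M.y = 9.96.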